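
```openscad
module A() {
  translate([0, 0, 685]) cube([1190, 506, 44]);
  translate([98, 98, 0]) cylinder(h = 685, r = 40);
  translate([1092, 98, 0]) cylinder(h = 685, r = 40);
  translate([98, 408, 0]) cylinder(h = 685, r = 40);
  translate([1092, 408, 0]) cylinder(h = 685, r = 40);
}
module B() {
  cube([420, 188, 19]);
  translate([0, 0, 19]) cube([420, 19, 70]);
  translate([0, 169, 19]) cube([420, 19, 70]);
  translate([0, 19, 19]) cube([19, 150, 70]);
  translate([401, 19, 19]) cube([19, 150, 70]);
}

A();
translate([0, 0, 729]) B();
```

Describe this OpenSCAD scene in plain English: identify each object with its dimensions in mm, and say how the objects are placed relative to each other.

A is a rectangular dining table. The top is 1190×506×44 mm with its upper surface at z = 729 mm. It stands on four round legs of 80 mm diameter, each leg's bounding box inset 58 mm from the nearest pair of top edges, running from the floor to the underside of the top.

B is an open storage box with external size 420×188×89 mm and wall thickness 19 mm (the base is also 19 mm thick). The base covers the whole footprint; the four walls stand on the base, with the y-facing walls full-width and the x-facing walls fitting between their inner faces.

The open box is on top of the table.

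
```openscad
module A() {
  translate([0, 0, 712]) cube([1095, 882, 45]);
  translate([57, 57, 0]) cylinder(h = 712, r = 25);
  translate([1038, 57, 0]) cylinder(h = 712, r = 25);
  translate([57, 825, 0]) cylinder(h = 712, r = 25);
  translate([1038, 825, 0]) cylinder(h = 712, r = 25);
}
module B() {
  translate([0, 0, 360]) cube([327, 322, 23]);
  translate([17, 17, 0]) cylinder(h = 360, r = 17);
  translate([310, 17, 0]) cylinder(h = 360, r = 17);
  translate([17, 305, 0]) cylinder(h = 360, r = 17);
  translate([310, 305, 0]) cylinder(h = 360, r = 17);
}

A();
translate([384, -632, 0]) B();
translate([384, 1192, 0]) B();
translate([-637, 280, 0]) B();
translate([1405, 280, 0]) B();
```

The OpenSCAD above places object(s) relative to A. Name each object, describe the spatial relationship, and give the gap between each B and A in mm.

Each stool's nearest face is 310 mm from the table's bounding box.

A is a table. B is a stool. Four stools sit around the table at the −y, +y, −x, +x sides. The gap between each stool and the table is 310 mm.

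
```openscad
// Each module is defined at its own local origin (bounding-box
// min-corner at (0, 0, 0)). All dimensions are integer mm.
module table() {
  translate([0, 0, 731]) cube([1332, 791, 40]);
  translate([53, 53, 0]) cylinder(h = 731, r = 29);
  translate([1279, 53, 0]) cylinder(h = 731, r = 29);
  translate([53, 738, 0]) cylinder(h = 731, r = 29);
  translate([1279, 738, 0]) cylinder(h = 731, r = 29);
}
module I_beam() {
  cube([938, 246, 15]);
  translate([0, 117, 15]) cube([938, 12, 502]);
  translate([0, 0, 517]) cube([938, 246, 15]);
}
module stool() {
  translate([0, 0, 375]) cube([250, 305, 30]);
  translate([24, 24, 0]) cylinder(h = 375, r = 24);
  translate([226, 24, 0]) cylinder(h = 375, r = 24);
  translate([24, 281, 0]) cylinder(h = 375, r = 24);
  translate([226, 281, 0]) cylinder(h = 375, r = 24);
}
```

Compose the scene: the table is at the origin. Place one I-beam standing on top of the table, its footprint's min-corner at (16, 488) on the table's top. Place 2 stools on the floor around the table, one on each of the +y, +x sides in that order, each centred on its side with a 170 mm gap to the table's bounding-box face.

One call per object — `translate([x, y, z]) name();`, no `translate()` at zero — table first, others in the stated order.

table();
translate([16, 488, 771]) I_beam();
translate([541, 961, 0]) stool();
translate([1502, 243, 0]) stool();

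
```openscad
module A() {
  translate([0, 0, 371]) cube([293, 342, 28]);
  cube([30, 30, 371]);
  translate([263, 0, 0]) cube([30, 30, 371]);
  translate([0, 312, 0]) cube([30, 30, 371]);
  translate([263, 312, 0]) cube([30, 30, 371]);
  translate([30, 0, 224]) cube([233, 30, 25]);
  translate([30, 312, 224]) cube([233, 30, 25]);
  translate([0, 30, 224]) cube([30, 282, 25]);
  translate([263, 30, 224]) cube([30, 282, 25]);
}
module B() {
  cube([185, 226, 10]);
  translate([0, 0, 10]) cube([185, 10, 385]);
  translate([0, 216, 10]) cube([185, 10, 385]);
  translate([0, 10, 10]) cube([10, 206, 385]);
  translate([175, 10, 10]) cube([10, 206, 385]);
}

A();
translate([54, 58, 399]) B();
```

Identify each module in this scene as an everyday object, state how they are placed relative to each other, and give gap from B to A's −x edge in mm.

A is a stool. B is an open box. The open box is on top of the stool, centred. The gap from the open box to the stool's −x edge is 54 mm.

The open box's min-x is at 54; the stool's min-x is 0; gap = 54 mm.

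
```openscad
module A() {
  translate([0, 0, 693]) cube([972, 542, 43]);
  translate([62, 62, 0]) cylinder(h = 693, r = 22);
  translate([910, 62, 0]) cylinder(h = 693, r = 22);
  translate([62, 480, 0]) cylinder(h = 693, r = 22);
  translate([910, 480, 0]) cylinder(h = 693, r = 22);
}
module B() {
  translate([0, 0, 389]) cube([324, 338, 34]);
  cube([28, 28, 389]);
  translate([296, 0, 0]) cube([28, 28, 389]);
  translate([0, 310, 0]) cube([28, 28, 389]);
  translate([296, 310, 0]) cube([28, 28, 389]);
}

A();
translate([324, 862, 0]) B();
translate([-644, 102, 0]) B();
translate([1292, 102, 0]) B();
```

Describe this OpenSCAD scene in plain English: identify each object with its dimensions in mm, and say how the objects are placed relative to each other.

A is a table with a 972×542 mm rectangular top, 43 mm thick, top surface at z = 736 mm, supported by four round legs of 44 mm diameter, each leg's bounding box inset 40 mm from the nearest pair of top edges, running from the floor.

B is a simple wooden stool: a rectangular seat 324 mm (x) by 338 mm (y), 34 mm thick, top face at z = 423 mm, on four square legs, each 28×28 mm in cross-section. The legs rest on z = 0, each flush with a corner of the seat.

Three stools sit around the table at the +y, −x, +x sides.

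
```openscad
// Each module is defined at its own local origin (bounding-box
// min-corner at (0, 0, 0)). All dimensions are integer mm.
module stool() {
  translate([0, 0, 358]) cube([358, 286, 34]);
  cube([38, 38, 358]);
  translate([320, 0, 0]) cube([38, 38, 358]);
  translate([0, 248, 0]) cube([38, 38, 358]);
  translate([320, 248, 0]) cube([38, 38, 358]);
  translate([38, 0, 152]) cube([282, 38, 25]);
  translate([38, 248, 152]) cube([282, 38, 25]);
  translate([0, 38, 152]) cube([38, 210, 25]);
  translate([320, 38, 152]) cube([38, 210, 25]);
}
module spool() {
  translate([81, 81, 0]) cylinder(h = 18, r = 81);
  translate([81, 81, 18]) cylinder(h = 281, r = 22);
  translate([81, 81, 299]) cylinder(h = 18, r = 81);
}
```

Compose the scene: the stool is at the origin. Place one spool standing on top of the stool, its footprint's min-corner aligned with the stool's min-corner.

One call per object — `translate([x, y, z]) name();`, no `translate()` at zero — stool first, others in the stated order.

stool();
translate([0, 0, 392]) spool();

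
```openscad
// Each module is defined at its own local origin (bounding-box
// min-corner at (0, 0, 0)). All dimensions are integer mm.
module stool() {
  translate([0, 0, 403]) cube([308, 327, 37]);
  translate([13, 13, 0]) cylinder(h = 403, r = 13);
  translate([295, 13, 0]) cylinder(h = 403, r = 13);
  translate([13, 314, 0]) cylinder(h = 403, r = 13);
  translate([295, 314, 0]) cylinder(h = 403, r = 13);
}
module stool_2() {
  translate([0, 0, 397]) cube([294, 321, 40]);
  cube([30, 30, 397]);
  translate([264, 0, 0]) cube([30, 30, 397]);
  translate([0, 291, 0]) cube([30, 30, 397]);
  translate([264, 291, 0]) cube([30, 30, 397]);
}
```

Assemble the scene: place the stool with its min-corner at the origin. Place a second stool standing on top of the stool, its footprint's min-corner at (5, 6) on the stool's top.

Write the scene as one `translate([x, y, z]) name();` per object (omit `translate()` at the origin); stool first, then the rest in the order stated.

stool();
translate([5, 6, 440]) stool_2();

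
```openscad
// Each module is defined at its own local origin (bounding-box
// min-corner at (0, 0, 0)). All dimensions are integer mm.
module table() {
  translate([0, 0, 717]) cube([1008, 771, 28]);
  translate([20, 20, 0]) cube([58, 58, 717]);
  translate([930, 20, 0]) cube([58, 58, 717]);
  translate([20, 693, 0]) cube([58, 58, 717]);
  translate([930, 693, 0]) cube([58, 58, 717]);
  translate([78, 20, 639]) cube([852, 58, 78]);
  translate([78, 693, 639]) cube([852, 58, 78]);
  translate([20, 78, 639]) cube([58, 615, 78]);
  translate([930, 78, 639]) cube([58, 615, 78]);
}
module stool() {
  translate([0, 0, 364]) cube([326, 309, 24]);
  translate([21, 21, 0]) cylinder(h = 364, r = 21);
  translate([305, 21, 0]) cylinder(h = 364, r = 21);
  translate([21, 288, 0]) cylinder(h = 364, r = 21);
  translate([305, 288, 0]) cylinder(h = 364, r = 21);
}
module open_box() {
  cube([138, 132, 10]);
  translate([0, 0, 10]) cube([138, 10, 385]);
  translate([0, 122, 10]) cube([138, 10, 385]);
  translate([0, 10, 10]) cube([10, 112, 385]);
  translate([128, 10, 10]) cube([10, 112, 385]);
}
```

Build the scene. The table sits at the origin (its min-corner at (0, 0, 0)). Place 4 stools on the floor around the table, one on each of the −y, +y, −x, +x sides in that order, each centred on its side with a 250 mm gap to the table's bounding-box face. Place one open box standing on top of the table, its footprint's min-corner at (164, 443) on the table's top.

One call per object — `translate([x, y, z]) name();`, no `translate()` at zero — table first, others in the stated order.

table();
translate([341, -559, 0]) stool();
translate([341, 1021, 0]) stool();
translate([-576, 231, 0]) stool();
translate([1258, 231, 0]) stool();
translate([164, 443, 745]) open_box();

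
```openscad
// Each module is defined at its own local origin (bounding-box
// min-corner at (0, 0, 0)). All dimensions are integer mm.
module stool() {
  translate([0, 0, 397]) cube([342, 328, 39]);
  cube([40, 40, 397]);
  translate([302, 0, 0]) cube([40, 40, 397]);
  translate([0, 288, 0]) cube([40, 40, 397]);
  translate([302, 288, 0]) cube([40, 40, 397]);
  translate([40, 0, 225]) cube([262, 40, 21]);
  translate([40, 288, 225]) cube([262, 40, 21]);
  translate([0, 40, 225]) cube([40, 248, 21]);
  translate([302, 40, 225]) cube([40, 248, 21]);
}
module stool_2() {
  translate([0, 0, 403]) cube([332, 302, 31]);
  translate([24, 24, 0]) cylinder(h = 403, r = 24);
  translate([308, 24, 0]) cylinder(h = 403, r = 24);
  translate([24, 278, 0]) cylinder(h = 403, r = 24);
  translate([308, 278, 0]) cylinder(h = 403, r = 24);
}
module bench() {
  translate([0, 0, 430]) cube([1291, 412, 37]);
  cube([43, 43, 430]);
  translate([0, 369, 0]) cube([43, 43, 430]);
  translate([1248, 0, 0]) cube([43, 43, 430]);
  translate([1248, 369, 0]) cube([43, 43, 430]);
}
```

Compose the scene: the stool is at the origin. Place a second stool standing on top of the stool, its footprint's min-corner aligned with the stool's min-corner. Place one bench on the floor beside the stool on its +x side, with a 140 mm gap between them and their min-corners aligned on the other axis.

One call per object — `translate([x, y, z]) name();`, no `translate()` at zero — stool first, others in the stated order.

stool();
translate([0, 0, 436]) stool_2();
translate([482, 0, 0]) bench();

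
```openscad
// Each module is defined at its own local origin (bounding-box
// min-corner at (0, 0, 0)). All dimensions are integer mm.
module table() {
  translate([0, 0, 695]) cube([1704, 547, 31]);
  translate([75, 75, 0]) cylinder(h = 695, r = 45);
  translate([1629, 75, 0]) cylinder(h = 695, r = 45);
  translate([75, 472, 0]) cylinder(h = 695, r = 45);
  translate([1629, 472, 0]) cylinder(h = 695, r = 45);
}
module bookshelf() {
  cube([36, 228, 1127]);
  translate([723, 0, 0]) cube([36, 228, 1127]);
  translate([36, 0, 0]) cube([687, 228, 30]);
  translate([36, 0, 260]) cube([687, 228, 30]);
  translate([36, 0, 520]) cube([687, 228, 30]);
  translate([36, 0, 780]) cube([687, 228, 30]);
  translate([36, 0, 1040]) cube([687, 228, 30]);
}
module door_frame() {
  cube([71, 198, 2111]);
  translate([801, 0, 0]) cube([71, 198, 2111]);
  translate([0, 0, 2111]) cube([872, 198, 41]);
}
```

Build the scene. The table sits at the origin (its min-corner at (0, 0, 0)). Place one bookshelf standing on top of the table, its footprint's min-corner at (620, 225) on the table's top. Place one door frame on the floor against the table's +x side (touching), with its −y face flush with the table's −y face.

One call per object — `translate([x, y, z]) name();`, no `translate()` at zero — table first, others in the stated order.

table();
translate([620, 225, 726]) bookshelf();
translate([1704, 0, 0]) door_frame();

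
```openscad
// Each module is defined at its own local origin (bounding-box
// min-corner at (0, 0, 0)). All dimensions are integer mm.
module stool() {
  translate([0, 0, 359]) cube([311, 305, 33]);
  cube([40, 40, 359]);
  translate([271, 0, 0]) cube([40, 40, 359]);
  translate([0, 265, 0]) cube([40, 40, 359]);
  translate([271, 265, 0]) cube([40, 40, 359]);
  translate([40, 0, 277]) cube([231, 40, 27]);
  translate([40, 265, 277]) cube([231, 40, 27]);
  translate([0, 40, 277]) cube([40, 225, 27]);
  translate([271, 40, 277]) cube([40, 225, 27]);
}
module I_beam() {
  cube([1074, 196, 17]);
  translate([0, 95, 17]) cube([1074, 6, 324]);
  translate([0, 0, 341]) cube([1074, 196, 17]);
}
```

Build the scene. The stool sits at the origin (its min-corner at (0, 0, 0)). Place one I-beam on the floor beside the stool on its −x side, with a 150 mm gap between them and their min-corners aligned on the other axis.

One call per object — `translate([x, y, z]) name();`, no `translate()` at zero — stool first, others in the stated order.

stool();
translate([-1224, 0, 0]) I_beam();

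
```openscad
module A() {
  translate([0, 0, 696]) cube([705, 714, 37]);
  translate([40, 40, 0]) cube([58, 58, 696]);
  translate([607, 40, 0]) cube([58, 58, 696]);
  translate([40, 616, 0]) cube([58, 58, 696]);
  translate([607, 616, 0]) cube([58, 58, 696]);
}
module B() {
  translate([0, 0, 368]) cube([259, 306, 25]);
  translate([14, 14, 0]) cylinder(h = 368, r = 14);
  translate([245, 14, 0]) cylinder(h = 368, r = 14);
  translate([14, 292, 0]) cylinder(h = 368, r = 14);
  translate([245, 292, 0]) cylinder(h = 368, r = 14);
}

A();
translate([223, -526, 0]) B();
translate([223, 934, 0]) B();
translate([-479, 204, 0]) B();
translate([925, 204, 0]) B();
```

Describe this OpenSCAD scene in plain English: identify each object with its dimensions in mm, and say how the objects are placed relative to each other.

A is a rectangular dining table. The top is 705×714×37 mm with its upper surface at z = 733 mm. It stands on four 58×58 mm square legs, each inset 40 mm from the nearest pair of top edges, running from the floor to the underside of the top.

B is a four-legged stool. The seat is a 259×306×25 mm slab whose top surface is at z = 393 mm; four round legs, each 28 mm in diameter, run from the floor (z = 0) to the underside of the seat, each leg's axis is inset half a diameter from the nearest pair of seat edges (so the leg's bounding box is flush with the corner).

Four stools sit around the table at the −y, +y, −x, +x sides.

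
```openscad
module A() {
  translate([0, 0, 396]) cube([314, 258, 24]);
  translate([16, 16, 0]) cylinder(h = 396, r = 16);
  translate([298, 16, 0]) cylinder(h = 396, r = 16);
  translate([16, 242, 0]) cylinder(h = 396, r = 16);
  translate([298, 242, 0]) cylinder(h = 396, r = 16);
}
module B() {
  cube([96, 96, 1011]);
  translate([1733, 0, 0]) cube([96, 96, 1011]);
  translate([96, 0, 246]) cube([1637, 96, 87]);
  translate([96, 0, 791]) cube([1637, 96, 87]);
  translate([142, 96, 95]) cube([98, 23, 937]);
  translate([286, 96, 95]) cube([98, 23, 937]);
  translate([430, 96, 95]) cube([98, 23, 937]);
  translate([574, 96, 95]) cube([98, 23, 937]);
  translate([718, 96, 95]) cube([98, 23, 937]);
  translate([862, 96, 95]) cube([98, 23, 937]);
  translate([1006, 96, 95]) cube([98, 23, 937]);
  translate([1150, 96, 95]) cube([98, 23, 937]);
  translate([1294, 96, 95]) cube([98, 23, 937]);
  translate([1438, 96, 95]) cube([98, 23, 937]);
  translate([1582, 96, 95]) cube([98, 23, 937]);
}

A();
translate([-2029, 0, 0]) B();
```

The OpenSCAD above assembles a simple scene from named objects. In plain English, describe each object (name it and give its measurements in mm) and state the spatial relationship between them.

A is a four-legged stool. The seat is 314×258 mm, 24 mm thick, top at z = 420 mm. It stands on four round legs, each 32 mm in diameter, from z = 0 to the seat underside, each leg's axis is inset half a diameter from the nearest pair of seat edges (so the leg's bounding box is flush with the corner).

B is a fence section. Two 96×96 mm posts, 1011 mm tall, stand on the floor with a clear span of 1637 mm between their inner faces. Two horizontal rails of 96×87 mm section span the gap between the posts with their undersides at z = 246 mm and z = 791 mm, flush with the posts' −y face. 11 pickets, each 98 mm wide, 23 mm thick and 937 mm tall, are fixed to the +y face of the rails with their bottoms at z = 95 mm, evenly spaced across the span with equal gaps (rounded down to the nearest mm) at the −x end and between each pair — any rounding remainder accumulates at the +x end.

The fence section is on the floor beside the stool on its −x side.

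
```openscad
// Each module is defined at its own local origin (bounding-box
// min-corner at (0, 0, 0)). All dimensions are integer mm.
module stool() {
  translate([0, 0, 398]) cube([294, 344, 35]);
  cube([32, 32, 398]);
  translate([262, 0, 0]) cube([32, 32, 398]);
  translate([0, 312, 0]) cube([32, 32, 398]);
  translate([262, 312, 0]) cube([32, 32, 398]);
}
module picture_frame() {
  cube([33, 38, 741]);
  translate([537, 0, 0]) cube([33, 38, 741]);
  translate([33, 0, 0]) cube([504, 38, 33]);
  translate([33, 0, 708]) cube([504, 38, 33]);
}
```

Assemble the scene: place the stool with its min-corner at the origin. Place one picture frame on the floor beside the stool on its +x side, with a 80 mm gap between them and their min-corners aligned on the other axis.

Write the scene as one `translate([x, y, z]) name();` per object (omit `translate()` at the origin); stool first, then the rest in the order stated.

stool();
translate([374, 0, 0]) picture_frame();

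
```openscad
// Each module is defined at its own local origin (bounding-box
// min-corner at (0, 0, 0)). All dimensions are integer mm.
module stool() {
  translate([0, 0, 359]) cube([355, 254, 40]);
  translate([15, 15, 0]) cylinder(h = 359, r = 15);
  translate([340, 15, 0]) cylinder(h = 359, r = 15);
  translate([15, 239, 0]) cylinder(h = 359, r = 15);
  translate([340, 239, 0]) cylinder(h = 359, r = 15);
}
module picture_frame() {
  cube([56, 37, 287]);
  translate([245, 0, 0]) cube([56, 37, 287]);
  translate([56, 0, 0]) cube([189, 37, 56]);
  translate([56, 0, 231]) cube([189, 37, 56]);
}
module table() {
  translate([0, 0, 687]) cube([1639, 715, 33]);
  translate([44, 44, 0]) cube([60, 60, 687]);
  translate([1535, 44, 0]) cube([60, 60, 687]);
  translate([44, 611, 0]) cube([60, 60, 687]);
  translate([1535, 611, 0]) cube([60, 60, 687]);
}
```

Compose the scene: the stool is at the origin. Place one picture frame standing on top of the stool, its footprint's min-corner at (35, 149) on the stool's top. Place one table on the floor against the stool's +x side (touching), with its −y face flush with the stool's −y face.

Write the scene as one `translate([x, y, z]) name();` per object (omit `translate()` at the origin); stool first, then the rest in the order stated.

stool();
translate([35, 149, 399]) picture_frame();
translate([355, 0, 0]) table();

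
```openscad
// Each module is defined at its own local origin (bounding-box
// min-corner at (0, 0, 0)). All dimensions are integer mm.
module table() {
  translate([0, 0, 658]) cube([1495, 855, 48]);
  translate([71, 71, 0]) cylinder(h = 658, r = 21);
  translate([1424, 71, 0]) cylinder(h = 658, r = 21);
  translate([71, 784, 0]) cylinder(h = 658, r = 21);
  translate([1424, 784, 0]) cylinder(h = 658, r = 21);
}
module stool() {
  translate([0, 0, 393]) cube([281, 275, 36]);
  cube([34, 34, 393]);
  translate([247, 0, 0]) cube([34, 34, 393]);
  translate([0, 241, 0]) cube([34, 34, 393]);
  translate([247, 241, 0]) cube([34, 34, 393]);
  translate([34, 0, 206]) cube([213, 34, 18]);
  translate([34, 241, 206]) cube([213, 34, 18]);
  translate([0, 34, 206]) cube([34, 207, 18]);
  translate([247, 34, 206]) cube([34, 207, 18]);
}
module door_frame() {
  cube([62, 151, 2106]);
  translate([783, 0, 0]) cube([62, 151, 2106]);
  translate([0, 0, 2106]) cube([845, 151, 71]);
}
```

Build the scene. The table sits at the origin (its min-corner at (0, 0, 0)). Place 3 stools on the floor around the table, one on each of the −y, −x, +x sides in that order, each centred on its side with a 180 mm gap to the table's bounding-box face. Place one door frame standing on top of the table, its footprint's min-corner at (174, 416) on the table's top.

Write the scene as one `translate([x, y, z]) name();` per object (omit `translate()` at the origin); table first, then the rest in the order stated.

table();
translate([607, -455, 0]) stool();
translate([-461, 290, 0]) stool();
translate([1675, 290, 0]) stool();
translate([174, 416, 706]) door_frame();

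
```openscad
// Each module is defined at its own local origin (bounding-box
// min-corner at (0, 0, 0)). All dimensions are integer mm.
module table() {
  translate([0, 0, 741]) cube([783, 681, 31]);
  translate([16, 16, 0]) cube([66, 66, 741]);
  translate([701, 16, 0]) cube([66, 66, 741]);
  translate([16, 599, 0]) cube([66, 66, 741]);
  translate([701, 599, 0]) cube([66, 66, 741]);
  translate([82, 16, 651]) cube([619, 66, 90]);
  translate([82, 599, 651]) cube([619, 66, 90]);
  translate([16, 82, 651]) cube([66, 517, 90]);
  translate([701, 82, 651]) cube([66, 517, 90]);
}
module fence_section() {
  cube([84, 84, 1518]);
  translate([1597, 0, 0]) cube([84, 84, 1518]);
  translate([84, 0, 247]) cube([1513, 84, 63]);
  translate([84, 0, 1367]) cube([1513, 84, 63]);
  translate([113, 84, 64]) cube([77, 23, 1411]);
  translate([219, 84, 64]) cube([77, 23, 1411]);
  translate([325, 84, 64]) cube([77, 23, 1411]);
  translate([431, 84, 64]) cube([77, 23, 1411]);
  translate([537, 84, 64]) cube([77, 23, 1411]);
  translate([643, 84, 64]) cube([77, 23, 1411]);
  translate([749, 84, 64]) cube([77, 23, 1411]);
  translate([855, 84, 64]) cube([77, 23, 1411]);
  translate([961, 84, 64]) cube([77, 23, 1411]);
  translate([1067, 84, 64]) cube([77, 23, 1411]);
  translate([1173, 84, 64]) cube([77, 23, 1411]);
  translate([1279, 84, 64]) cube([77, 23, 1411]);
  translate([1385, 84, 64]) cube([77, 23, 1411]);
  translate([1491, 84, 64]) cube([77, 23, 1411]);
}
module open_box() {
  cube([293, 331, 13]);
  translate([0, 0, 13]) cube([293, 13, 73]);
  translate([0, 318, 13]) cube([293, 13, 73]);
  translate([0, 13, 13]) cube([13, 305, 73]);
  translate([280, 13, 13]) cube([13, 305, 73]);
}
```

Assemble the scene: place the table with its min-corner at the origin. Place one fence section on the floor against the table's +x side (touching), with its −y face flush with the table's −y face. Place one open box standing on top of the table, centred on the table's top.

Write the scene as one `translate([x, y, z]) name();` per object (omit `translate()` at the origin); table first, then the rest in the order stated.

table();
translate([783, 0, 0]) fence_section();
translate([245, 175, 772]) open_box();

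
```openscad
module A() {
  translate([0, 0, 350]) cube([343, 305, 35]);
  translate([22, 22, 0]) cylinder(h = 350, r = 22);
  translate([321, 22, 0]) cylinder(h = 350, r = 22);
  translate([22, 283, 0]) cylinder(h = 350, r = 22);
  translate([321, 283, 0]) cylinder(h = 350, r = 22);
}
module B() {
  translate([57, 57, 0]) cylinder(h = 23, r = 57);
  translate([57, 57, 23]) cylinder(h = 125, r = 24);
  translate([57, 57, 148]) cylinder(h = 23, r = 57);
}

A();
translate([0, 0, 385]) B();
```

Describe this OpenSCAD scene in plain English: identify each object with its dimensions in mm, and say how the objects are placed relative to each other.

A is a four-legged stool. The seat is a 343×305×35 mm slab whose top surface is at z = 385 mm; four round legs, each 44 mm in diameter, run from the floor (z = 0) to the underside of the seat, each leg's axis is inset half a diameter from the nearest pair of seat edges (so the leg's bounding box is flush with the corner).

B is a spool: two coaxial disc flanges of radius 57 mm and thickness 23 mm, joined by a core cylinder of radius 24 mm and height 125 mm. The lower flange rests on z = 0 and the three cylinders share a vertical axis.

The spool is on top of the stool.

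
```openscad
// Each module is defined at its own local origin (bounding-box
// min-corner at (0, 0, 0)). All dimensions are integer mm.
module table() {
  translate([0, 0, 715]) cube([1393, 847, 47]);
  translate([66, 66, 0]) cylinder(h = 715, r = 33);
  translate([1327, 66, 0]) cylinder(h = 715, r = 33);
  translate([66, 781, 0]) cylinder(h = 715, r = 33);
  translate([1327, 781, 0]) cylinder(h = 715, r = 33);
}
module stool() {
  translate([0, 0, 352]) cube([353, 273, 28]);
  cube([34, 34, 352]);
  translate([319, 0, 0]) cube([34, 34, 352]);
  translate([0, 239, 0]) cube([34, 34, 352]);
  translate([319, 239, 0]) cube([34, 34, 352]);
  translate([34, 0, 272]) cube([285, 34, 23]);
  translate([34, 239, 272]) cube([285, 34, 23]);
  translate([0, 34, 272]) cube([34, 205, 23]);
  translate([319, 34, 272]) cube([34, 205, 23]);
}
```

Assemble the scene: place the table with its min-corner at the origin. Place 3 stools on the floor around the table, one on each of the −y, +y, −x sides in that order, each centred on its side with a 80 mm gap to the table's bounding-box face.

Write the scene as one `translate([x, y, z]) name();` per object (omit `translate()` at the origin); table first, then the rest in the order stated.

table();
translate([520, -353, 0]) stool();
translate([520, 927, 0]) stool();
translate([-433, 287, 0]) stool();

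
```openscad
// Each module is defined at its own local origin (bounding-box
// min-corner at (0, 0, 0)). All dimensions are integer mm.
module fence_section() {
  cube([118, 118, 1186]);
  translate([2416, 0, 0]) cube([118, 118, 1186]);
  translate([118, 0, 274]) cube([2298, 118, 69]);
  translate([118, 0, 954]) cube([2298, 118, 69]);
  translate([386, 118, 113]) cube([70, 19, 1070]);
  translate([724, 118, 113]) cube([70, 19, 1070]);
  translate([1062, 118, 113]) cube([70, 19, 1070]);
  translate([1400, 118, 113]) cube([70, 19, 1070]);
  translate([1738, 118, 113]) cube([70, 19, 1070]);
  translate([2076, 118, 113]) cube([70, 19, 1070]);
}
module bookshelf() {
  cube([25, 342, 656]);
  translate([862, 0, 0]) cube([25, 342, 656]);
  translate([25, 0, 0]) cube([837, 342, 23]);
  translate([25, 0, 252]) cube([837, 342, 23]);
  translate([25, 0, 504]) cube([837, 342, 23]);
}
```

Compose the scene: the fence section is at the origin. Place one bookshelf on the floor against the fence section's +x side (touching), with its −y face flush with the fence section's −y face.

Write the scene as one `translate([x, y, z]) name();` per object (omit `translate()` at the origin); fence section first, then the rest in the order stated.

fence_section();
translate([2534, 0, 0]) bookshelf();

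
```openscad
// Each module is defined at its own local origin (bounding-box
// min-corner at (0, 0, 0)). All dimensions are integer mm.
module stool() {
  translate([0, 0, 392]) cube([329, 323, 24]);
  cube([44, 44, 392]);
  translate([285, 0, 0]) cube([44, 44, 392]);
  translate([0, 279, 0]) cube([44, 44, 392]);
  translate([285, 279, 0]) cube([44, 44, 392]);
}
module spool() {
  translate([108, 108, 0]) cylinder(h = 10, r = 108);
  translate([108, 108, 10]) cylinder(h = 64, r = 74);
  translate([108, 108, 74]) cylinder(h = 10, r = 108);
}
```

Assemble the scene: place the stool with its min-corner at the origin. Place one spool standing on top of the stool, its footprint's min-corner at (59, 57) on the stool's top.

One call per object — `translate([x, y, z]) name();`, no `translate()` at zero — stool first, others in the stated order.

stool();
translate([59, 57, 416]) spool();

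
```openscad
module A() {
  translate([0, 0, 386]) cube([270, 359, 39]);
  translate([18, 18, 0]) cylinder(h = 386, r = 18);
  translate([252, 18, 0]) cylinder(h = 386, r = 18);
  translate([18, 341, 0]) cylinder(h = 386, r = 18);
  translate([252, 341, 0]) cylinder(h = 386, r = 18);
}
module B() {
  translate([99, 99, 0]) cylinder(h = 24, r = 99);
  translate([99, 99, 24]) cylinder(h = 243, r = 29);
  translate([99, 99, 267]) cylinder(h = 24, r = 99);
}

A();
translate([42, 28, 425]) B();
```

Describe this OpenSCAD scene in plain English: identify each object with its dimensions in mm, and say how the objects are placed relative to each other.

A is a four-legged stool. The seat is a 270×359×39 mm slab whose top surface is at z = 425 mm; four round legs, each 36 mm in diameter, run from the floor (z = 0) to the underside of the seat, each leg's axis is inset half a diameter from the nearest pair of seat edges (so the leg's bounding box is flush with the corner).

B is a spool: two coaxial disc flanges of radius 99 mm and thickness 24 mm, joined by a core cylinder of radius 29 mm and height 243 mm. The lower flange rests on z = 0 and the three cylinders share a vertical axis.

The spool is on top of the stool.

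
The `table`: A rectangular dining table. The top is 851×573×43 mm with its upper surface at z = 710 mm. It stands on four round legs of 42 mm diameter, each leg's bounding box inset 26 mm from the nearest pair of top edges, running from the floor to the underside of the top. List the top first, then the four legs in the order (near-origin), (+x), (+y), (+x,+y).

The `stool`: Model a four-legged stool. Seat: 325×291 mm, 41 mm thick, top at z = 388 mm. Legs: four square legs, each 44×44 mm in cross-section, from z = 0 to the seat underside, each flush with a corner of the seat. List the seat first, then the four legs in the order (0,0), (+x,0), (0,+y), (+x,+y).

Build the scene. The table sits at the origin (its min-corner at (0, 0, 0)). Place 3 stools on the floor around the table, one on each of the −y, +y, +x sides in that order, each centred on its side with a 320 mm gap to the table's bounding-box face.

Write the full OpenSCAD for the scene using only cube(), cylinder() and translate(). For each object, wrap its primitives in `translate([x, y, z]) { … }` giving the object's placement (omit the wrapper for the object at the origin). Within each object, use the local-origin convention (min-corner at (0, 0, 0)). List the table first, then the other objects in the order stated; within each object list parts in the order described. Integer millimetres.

translate([0, 0, 667]) cube([851, 573, 43]);
translate([47, 47, 0]) cylinder(h = 667, r = 21);
translate([804, 47, 0]) cylinder(h = 667, r = 21);
translate([47, 526, 0]) cylinder(h = 667, r = 21);
translate([804, 526, 0]) cylinder(h = 667, r = 21);
translate([263, -611, 0]) {
  translate([0, 0, 347]) cube([325, 291, 41]);
  cube([44, 44, 347]);
  translate([281, 0, 0]) cube([44, 44, 347]);
  translate([0, 247, 0]) cube([44, 44, 347]);
  translate([281, 247, 0]) cube([44, 44, 347]);
}
translate([263, 893, 0]) {
  translate([0, 0, 347]) cube([325, 291, 41]);
  cube([44, 44, 347]);
  translate([281, 0, 0]) cube([44, 44, 347]);
  translate([0, 247, 0]) cube([44, 44, 347]);
  translate([281, 247, 0]) cube([44, 44, 347]);
}
translate([1171, 141, 0]) {
  translate([0, 0, 347]) cube([325, 291, 41]);
  cube([44, 44, 347]);
  translate([281, 0, 0]) cube([44, 44, 347]);
  translate([0, 247, 0]) cube([44, 44, 347]);
  translate([281, 247, 0]) cube([44, 44, 347]);
}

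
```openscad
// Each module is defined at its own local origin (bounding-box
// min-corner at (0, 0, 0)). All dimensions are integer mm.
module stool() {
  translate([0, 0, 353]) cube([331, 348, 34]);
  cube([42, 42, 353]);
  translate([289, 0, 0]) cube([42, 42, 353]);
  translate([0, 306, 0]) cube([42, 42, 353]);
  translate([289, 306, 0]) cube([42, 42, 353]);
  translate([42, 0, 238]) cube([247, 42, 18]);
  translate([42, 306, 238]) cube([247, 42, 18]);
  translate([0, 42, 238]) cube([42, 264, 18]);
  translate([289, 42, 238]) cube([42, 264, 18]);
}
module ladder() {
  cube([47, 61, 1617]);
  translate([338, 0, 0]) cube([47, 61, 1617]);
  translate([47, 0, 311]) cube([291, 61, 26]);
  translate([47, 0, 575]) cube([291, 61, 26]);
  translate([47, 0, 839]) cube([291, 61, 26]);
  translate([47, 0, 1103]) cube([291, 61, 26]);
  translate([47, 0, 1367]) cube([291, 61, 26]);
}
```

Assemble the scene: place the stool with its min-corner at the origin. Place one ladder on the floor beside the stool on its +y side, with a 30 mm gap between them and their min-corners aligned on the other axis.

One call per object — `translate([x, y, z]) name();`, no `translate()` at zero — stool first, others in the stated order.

stool();
translate([0, 378, 0]) ladder();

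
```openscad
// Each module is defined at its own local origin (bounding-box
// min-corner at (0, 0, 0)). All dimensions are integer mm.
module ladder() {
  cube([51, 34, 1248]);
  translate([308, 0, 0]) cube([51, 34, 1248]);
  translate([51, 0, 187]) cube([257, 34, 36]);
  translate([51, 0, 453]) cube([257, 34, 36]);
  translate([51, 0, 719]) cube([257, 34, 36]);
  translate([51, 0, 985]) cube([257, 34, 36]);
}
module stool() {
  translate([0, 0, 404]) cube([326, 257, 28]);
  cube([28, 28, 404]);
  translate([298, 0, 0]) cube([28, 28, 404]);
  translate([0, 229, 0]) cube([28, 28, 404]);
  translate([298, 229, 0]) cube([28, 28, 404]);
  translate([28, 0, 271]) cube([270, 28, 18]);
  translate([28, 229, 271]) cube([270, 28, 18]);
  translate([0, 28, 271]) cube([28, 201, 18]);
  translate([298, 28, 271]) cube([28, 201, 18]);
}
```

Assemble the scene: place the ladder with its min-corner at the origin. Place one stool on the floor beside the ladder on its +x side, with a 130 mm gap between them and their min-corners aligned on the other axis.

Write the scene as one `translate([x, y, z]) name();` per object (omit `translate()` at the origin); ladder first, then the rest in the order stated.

ladder();
translate([489, 0, 0]) stool();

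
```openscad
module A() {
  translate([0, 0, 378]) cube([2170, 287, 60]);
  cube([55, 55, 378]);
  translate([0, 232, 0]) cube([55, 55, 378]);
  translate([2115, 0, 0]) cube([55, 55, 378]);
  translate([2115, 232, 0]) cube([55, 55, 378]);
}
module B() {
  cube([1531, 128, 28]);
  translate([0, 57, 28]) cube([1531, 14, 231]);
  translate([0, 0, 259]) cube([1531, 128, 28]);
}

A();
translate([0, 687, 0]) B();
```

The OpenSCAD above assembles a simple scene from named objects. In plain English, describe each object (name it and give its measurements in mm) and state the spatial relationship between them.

A is a long wooden bench with a 2170 mm (x) × 287 mm (y) seat, 60 mm thick, its top surface 438 mm above the floor. Four 55 mm square legs at the seat corners, flush with the edges, run from z = 0 to the seat underside.

B is an I-beam lying along x, 1531 mm long. Overall section height 287 mm. Two flanges 128 mm wide (y) and 28 mm thick, one on the floor and one at the top; a web 14 mm thick runs between them, centred on the flange width.

The I-beam is on the floor beside the bench on its +y side.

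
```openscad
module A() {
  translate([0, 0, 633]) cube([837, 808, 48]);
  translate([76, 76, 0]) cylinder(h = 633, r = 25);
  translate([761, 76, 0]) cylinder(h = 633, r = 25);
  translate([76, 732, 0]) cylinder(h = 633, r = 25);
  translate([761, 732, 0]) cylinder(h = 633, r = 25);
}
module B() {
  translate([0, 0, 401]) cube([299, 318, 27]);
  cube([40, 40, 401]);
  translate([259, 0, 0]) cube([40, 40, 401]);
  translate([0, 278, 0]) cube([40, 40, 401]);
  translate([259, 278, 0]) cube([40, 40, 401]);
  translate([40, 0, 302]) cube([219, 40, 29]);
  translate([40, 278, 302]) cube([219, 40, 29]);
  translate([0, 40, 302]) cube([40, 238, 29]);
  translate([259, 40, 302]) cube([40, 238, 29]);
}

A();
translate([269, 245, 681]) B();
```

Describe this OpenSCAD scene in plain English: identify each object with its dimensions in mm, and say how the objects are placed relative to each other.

A is a table with a 837×808 mm rectangular top, 48 mm thick, top surface at z = 681 mm, supported by four round legs of 50 mm diameter, each leg's bounding box inset 51 mm from the nearest pair of top edges, running from the floor.

B is a simple wooden stool: a rectangular seat 299 mm (x) by 318 mm (y), 27 mm thick, top face at z = 428 mm, on four square legs, each 40×40 mm in cross-section. The legs rest on z = 0, each flush with a corner of the seat. Four stretchers, 40 mm wide and 29 mm tall, connect adjacent legs with their undersides at z = 302 mm, each running between the inner faces of the legs it joins and aligned with the legs' outer faces on the other axis.

The stool is on top of the table, centred.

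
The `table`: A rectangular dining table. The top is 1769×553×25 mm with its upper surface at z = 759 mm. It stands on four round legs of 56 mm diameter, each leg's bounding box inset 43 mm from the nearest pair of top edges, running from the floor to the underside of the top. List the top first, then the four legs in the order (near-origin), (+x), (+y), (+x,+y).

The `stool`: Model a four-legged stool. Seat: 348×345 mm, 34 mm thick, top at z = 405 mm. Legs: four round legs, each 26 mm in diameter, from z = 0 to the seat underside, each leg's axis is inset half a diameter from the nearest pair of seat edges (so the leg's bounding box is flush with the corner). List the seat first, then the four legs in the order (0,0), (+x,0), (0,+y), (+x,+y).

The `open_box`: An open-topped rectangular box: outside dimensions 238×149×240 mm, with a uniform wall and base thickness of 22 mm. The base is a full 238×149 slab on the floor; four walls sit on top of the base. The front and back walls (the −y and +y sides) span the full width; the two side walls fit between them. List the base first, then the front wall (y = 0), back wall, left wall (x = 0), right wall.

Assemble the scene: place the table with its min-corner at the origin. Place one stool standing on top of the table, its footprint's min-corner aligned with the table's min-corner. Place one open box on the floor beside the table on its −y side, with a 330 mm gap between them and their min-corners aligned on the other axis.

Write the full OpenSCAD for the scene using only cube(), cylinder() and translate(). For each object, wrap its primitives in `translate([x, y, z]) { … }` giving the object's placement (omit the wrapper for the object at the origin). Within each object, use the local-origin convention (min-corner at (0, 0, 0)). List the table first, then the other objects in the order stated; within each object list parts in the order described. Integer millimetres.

translate([0, 0, 734]) cube([1769, 553, 25]);
translate([71, 71, 0]) cylinder(h = 734, r = 28);
translate([1698, 71, 0]) cylinder(h = 734, r = 28);
translate([71, 482, 0]) cylinder(h = 734, r = 28);
translate([1698, 482, 0]) cylinder(h = 734, r = 28);
translate([0, 0, 759]) {
  translate([0, 0, 371]) cube([348, 345, 34]);
  translate([13, 13, 0]) cylinder(h = 371, r = 13);
  translate([335, 13, 0]) cylinder(h = 371, r = 13);
  translate([13, 332, 0]) cylinder(h = 371, r = 13);
  translate([335, 332, 0]) cylinder(h = 371, r = 13);
}
translate([0, -479, 0]) {
  cube([238, 149, 22]);
  translate([0, 0, 22]) cube([238, 22, 218]);
  translate([0, 127, 22]) cube([238, 22, 218]);
  translate([0, 22, 22]) cube([22, 105, 218]);
  translate([216, 22, 22]) cube([22, 105, 218]);
}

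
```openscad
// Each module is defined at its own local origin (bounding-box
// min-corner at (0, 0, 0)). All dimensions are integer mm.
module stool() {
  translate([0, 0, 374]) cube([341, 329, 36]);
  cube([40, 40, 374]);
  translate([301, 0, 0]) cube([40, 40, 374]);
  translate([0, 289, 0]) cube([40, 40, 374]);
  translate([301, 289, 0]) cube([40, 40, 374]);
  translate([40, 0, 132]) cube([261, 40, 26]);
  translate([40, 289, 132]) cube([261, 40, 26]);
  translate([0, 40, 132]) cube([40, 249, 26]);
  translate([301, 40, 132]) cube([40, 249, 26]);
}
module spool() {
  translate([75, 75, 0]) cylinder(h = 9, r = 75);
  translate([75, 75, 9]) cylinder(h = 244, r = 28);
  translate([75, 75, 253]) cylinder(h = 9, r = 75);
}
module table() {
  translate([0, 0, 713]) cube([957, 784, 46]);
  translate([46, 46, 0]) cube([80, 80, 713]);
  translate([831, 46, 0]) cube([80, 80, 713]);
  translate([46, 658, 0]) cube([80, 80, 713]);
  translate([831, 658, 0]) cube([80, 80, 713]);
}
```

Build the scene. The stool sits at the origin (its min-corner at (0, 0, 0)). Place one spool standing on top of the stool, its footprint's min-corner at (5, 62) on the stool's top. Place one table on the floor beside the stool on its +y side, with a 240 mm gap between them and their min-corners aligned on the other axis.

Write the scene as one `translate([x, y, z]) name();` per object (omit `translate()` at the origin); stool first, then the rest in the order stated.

stool();
translate([5, 62, 410]) spool();
translate([0, 569, 0]) table();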